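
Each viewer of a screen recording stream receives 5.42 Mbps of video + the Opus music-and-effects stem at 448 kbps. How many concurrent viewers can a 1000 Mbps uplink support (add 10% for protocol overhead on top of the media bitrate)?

154

Audio: 448 kbps = 0.448 Mbps.
Per-viewer media rate: 5.868 Mbps.
On the wire with 10% overhead: 6.455 Mbps.
1000 Mbps = 1,000 Mbps; 1,000 / 6.455 = 154.92 → 154 viewers.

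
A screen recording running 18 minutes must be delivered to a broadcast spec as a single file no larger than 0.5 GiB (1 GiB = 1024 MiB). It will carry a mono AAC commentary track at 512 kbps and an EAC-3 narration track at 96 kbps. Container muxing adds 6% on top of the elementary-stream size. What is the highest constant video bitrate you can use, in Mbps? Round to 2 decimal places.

Budget: 0.5 GiB = 4295.0 Mb.
Stream payload after overhead: 4295.0 / 1.06 = 4051.9 Mb.
18 min = 1080 s
Total bitrate budget: 4051.9 Mb / 1080 s = 3.752 Mbps.
Audio total: 512 + 96 = 608 kbps = 0.608 Mbps.
Video: 3.752 − 0.608 = 3.144 Mbps.

3.14 Mbps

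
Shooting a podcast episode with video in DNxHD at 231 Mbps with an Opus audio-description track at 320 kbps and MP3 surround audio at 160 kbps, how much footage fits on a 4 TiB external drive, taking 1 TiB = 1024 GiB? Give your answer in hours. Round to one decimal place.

42.2 hours

Audio total: 320 + 160 = 480 kbps = 0.480 Mbps.
Total bitrate: 231 + 0.480 = 231.480 Mbps.
Capacity: 4 TiB = 35,184,372 Mb.
Recording time: 35,184,372 / 231.480 = 151,997 s ≈ 42.2 hours.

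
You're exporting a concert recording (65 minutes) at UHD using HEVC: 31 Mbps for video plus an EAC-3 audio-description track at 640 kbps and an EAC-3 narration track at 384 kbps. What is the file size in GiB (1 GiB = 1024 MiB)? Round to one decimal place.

14.5 GiB

65 min = 3900 s
Audio total: 640 + 384 = 1024 kbps = 1.024 Mbps.
Total bitrate: 31 + 1.024 = 32.024 Mbps.
Stream data: 32.024 Mbps × 3900 s = 124893.6 Mb.
124,894 Mb = 15,611,700,000 bytes ÷ 1,073,741,824 = 14.54 GiB.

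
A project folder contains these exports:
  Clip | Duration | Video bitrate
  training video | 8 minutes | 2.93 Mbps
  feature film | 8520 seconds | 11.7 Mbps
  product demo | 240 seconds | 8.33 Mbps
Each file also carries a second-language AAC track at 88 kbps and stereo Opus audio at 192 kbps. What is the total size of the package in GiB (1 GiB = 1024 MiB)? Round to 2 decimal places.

Audio total: 88 + 192 = 280 kbps = 0.280 Mbps.
training video: 3.210 Mbps × 480 s = 1540.8 Mb
feature film: 11.980 Mbps × 8520 s = 102069.6 Mb
product demo: 8.610 Mbps × 240 s = 2066.4 Mb
Total: 105676.8 Mb = 13209.6 MB.
= 12.30 GiB.

12.30 GiB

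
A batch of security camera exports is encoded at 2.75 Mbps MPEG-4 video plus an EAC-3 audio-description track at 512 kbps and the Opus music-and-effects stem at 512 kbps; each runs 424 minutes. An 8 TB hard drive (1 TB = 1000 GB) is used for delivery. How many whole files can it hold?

666

424 min = 25440 s
Audio total: 512 + 512 = 1024 kbps = 1.024 Mbps.
Total bitrate: 3.774 Mbps.
Per item: 3.774 Mbps × 25440 s = 96,011 Mb = 12,001 MB.
Capacity: 8 TB = 64,000,000 Mb; 666.59 items → 666 complete.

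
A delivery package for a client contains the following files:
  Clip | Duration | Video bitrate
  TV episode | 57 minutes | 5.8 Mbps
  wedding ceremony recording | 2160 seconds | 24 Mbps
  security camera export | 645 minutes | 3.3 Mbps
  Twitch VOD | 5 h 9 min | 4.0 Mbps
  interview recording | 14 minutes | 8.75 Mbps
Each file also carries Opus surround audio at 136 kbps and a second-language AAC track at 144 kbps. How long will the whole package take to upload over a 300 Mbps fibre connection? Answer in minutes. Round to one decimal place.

16.6 minutes

Audio total: 136 + 144 = 280 kbps = 0.280 Mbps.
TV episode: 6.080 Mbps × 3420 s = 20793.6 Mb
wedding ceremony recording: 24.280 Mbps × 2160 s = 52444.8 Mb
security camera export: 3.580 Mbps × 38700 s = 138546.0 Mb
Twitch VOD: 4.280 Mbps × 18540 s = 79351.2 Mb
interview recording: 9.030 Mbps × 840 s = 7585.2 Mb
Total: 298720.8 Mb = 37340.1 MB.
At 300 Mbps: 298720.8 / 300 = 996 s ≈ 16.6 minutes.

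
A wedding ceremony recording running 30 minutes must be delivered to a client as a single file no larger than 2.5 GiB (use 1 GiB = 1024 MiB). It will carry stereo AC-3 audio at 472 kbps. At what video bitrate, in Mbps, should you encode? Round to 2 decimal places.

Budget: 2.5 GiB = 21474.8 Mb.
30 min = 1800 s
Total bitrate budget: 21474.8 Mb / 1800 s = 11.930 Mbps.
Audio: 472 kbps = 0.472 Mbps.
Video: 11.930 − 0.472 = 11.458 Mbps.

11.46 Mbps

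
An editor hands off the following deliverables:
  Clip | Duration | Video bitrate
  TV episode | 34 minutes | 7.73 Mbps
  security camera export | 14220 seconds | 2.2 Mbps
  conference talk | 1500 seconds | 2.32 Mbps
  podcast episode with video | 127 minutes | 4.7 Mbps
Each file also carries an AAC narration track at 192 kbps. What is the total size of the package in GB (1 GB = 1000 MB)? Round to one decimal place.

Audio: 192 kbps = 0.192 Mbps.
TV episode: 7.922 Mbps × 2040 s = 16160.9 Mb
security camera export: 2.392 Mbps × 14220 s = 34014.2 Mb
conference talk: 2.512 Mbps × 1500 s = 3768.0 Mb
podcast episode with video: 4.892 Mbps × 7620 s = 37277.0 Mb
Total: 91220.2 Mb = 11402.5 MB.
= 11.40 GB.

11.4 GB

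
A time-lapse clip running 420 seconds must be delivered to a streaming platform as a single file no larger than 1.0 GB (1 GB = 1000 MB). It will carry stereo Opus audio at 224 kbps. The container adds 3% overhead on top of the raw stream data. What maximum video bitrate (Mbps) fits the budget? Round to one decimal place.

Budget: 1.0 GB = 8000.0 Mb.
Stream payload after overhead: 8000.0 / 1.03 = 7767.0 Mb.
Total bitrate budget: 7767.0 Mb / 420 s = 18.493 Mbps.
Audio: 224 kbps = 0.224 Mbps.
Video: 18.493 − 0.224 = 18.269 Mbps.

18.3 Mbps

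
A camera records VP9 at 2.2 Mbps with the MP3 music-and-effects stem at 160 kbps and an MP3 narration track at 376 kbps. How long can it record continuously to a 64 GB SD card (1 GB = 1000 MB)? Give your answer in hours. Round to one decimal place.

52.0 hours

Audio total: 160 + 376 = 536 kbps = 0.536 Mbps.
Total bitrate: 2.2 + 0.536 = 2.736 Mbps.
Capacity: 64 GB = 512,000 Mb.
Recording time: 512,000 / 2.736 = 187,135 s ≈ 52.0 hours.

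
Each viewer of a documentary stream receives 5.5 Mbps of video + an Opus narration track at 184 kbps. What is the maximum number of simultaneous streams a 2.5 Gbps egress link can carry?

439

Audio: 184 kbps = 0.184 Mbps.
Per-viewer media rate: 5.684 Mbps.
2.5 Gbps = 2,500 Mbps; 2,500 / 5.684 = 439.83 → 439 viewers.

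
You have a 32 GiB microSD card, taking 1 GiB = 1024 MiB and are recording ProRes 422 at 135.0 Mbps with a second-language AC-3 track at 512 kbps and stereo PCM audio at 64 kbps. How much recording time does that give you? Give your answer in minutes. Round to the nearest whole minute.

Audio total: 512 + 64 = 576 kbps = 0.576 Mbps.
Total bitrate: 135.0 + 0.576 = 135.576 Mbps.
Capacity: 32 GiB = 274,878 Mb.
Recording time: 274,878 / 135.576 = 2,027 s ≈ 33.8 minutes.

34 minutes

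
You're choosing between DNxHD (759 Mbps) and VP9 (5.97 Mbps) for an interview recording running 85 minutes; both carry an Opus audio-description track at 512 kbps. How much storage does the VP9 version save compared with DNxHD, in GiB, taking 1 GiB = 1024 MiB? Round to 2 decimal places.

85 min = 5100 s
Audio: 512 kbps = 0.512 Mbps.
DNxHD: 759.512 Mbps × 5100 s = 3873511.2 Mb = 450.936 GiB.
VP9: 6.482 Mbps × 5100 s = 33058.2 Mb = 3.848 GiB.
Saving: 450.936 − 3.848 = 447.088 GiB.

447.09 GiB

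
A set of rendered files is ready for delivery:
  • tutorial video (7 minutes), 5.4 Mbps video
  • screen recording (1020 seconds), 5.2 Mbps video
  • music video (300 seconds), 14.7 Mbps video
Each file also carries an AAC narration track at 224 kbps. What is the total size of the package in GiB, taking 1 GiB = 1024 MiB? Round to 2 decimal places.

1.44 GiB

Audio: 224 kbps = 0.224 Mbps.
tutorial video: 5.624 Mbps × 420 s = 2362.1 Mb
screen recording: 5.424 Mbps × 1020 s = 5532.5 Mb
music video: 14.924 Mbps × 300 s = 4477.2 Mb
Total: 12371.8 Mb = 1546.5 MB.
= 1.440 GiB.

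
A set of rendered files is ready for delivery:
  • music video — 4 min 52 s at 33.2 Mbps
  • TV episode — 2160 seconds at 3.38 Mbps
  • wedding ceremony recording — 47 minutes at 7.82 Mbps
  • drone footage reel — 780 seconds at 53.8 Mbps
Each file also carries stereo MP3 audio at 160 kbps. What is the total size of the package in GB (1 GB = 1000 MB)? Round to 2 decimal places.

Audio: 160 kbps = 0.160 Mbps.
music video: 33.360 Mbps × 292 s = 9741.1 Mb
TV episode: 3.540 Mbps × 2160 s = 7646.4 Mb
wedding ceremony recording: 7.980 Mbps × 2820 s = 22503.6 Mb
drone footage reel: 53.960 Mbps × 780 s = 42088.8 Mb
Total: 81979.9 Mb = 10247.5 MB.
= 10.25 GB.

10.25 GB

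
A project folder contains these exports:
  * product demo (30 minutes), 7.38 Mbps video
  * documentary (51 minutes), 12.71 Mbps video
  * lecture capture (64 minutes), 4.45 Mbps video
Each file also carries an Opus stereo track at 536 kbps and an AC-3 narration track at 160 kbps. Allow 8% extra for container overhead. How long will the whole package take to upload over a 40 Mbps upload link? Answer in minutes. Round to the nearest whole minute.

Audio total: 536 + 160 = 696 kbps = 0.696 Mbps.
product demo: 8.076 Mbps × 1800 s × 1.08 = 15699.7 Mb
documentary: 13.406 Mbps × 3060 s × 1.08 = 44304.1 Mb
lecture capture: 5.146 Mbps × 3840 s × 1.08 = 21341.5 Mb
Total: 81345.4 Mb = 10168.2 MB.
At 40 Mbps: 81345.4 / 40 = 2034 s ≈ 33.9 minutes.

34 minutes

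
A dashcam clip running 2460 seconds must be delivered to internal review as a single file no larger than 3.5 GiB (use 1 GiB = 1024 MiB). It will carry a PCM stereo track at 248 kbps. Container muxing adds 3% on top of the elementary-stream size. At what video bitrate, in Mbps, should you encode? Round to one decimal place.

Budget: 3.5 GiB = 30064.8 Mb.
Stream payload after overhead: 30064.8 / 1.03 = 29189.1 Mb.
Total bitrate budget: 29189.1 Mb / 2460 s = 11.865 Mbps.
Audio: 248 kbps = 0.248 Mbps.
Video: 11.865 − 0.248 = 11.617 Mbps.

11.6 Mbps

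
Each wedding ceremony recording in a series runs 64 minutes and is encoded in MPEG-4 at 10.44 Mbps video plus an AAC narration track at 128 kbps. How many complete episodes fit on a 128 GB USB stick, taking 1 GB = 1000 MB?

64 min = 3840 s
Audio: 128 kbps = 0.128 Mbps.
Total bitrate: 10.568 Mbps.
Per item: 10.568 Mbps × 3840 s = 40,581 Mb = 5,073 MB.
Capacity: 128 GB = 1,024,000 Mb; 25.23 items → 25 complete.

25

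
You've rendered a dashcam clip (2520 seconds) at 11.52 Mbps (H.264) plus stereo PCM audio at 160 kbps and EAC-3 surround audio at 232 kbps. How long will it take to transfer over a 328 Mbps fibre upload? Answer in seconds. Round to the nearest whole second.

Audio total: 160 + 232 = 392 kbps = 0.392 Mbps.
Total bitrate: 11.912 Mbps.
File: 11.912 Mbps × 2520 s = 30018.2 Mb.
At 328 Mbps: 30018.2 / 328 = 91.5 s ≈ 91.5 seconds.

92 seconds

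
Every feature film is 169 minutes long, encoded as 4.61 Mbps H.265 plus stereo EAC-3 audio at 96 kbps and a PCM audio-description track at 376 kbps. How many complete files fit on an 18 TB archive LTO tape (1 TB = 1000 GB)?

169 min = 10140 s
Audio total: 96 + 376 = 472 kbps = 0.472 Mbps.
Total bitrate: 5.082 Mbps.
Per item: 5.082 Mbps × 10140 s = 51,531 Mb = 6,441 MB.
Capacity: 18 TB = 144,000,000 Mb; 2794.41 items → 2794 complete.

2794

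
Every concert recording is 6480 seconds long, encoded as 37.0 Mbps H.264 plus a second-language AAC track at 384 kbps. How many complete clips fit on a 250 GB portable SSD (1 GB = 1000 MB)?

Audio: 384 kbps = 0.384 Mbps.
Total bitrate: 37.384 Mbps.
Per item: 37.384 Mbps × 6480 s = 242,248 Mb = 30,281 MB.
Capacity: 250 GB = 2,000,000 Mb; 8.26 items → 8 complete.

8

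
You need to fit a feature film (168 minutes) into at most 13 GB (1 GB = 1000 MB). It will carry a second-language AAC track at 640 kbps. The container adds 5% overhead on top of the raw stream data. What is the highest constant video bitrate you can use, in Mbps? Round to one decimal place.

Budget: 13 GB = 104000.0 Mb.
Stream payload after overhead: 104000.0 / 1.05 = 99047.6 Mb.
168 min = 10080 s
Total bitrate budget: 99047.6 Mb / 10080 s = 9.826 Mbps.
Audio: 640 kbps = 0.640 Mbps.
Video: 9.826 − 0.640 = 9.186 Mbps.

9.2 Mbps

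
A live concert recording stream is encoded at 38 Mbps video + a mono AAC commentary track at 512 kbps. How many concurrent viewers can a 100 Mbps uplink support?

Audio: 512 kbps = 0.512 Mbps.
Per-viewer media rate: 38.512 Mbps.
100 Mbps = 100.0 Mbps; 100.0 / 38.512 = 2.60 → 2 viewers.

2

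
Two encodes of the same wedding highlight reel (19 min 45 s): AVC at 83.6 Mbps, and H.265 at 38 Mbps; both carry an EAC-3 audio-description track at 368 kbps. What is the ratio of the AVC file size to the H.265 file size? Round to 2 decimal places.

2.19

19 min 45 s = 1185 s
Audio: 368 kbps = 0.368 Mbps.
AVC: 83.968 Mbps × 1185 s = 99502.1 Mb = 12.438 GB.
H.265: 38.368 Mbps × 1185 s = 45466.1 Mb = 5.683 GB.
Ratio: 12.438 / 5.683 = 2.188.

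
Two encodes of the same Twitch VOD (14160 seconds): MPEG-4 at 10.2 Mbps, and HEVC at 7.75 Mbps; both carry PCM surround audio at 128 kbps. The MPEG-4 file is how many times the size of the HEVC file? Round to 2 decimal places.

Audio: 128 kbps = 0.128 Mbps.
MPEG-4: 10.328 Mbps × 14160 s = 146244.5 Mb = 17.025 GiB.
HEVC: 7.878 Mbps × 14160 s = 111552.5 Mb = 12.986 GiB.
Ratio: 17.025 / 12.986 = 1.311.

1.31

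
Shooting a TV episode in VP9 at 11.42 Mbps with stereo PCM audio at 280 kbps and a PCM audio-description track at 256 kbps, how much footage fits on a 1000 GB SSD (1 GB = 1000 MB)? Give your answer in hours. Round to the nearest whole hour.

186 hours

Audio total: 280 + 256 = 536 kbps = 0.536 Mbps.
Total bitrate: 11.42 + 0.536 = 11.956 Mbps.
Capacity: 1000 GB = 8,000,000 Mb.
Recording time: 8,000,000 / 11.956 = 669,120 s ≈ 186 hours.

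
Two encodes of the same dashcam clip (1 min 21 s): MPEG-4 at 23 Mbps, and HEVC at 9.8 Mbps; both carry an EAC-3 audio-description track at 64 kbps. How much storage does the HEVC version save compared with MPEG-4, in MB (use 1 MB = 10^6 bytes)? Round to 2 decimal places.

133.65 MB

1 min 21 s = 81 s
Audio: 64 kbps = 0.064 Mbps.
MPEG-4: 23.064 Mbps × 81 s = 1868.2 Mb = 233.523 MB.
HEVC: 9.864 Mbps × 81 s = 799.0 Mb = 99.873 MB.
Saving: 233.523 − 99.873 = 133.650 MB.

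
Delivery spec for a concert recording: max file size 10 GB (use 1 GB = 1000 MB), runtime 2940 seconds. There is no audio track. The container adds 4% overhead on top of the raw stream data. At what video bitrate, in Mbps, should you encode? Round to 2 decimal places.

Budget: 10 GB = 80000.0 Mb.
Stream payload after overhead: 80000.0 / 1.04 = 76923.1 Mb.
Total bitrate budget: 76923.1 Mb / 2940 s = 26.164 Mbps.

26.16 Mbps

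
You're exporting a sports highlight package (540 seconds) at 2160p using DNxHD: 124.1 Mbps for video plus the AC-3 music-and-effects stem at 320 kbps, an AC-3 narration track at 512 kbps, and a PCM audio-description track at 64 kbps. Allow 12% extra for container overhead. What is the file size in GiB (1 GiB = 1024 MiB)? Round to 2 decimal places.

8.80 GiB

Audio total: 320 + 512 + 64 = 896 kbps = 0.896 Mbps.
Total bitrate: 124.1 + 0.896 = 124.996 Mbps.
Stream data: 124.996 Mbps × 540 s = 67497.8 Mb.
With 12% container overhead: ×1.12.
75,598 Mb = 9,449,697,600 bytes ÷ 1,073,741,824 = 8.801 GiB.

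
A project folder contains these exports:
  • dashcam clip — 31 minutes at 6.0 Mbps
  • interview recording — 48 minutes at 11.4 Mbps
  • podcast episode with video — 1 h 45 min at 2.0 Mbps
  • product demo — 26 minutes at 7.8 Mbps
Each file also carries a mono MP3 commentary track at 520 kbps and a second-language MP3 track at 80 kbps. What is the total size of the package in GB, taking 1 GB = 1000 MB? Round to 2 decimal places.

Audio total: 520 + 80 = 600 kbps = 0.600 Mbps.
dashcam clip: 6.600 Mbps × 1860 s = 12276.0 Mb
interview recording: 12.000 Mbps × 2880 s = 34560.0 Mb
podcast episode with video: 2.600 Mbps × 6300 s = 16380.0 Mb
product demo: 8.400 Mbps × 1560 s = 13104.0 Mb
Total: 76320.0 Mb = 9540.0 MB.
= 9.540 GB.

9.54 GB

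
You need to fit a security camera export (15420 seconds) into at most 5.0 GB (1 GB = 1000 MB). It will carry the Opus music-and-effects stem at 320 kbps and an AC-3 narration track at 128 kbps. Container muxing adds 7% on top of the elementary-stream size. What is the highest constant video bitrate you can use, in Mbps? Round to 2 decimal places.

Budget: 5.0 GB = 40000.0 Mb.
Stream payload after overhead: 40000.0 / 1.07 = 37383.2 Mb.
Total bitrate budget: 37383.2 Mb / 15420 s = 2.424 Mbps.
Audio total: 320 + 128 = 448 kbps = 0.448 Mbps.
Video: 2.424 − 0.448 = 1.976 Mbps.

1.98 Mbps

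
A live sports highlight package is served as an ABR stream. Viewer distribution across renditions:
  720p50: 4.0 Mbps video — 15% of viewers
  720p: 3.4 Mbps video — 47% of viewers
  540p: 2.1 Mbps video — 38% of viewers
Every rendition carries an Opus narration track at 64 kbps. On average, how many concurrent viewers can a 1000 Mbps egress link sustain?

Audio: 64 kbps = 0.064 Mbps.
Average per-viewer bitrate: 0.15×4.064 + 0.47×3.464 + 0.38×2.164 = 3.060 Mbps.
1000 Mbps = 1,000 Mbps; 1,000 / 3.060 = 326.80 → 326.

326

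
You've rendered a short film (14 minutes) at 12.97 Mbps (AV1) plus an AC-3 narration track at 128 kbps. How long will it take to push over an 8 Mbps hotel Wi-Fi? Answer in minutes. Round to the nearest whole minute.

23 minutes

14 min = 840 s
Audio: 128 kbps = 0.128 Mbps.
Total bitrate: 13.098 Mbps.
File: 13.098 Mbps × 840 s = 11002.3 Mb.
At 8 Mbps: 11002.3 / 8 = 1375.3 s ≈ 22.9 minutes.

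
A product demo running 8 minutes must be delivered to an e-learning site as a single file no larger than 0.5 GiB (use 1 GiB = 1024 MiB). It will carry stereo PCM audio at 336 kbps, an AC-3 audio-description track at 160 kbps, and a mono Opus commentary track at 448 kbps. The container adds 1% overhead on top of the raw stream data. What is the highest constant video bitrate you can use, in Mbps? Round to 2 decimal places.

7.92 Mbps

Budget: 0.5 GiB = 4295.0 Mb.
Stream payload after overhead: 4295.0 / 1.01 = 4252.4 Mb.
8 min = 480 s
Total bitrate budget: 4252.4 Mb / 480 s = 8.859 Mbps.
Audio total: 336 + 160 + 448 = 944 kbps = 0.944 Mbps.
Video: 8.859 − 0.944 = 7.915 Mbps.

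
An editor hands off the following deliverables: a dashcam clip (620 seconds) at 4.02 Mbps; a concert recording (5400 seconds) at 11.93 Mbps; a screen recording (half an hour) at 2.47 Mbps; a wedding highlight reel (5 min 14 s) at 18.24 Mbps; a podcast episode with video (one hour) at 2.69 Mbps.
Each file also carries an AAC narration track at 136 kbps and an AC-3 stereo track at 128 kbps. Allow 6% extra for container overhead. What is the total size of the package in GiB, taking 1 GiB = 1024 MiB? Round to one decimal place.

11.1 GiB

Audio total: 136 + 128 = 264 kbps = 0.264 Mbps.
dashcam clip: 4.284 Mbps × 620 s × 1.06 = 2815.4 Mb
concert recording: 12.194 Mbps × 5400 s × 1.06 = 69798.5 Mb
screen recording: 2.734 Mbps × 1800 s × 1.06 = 5216.5 Mb
wedding highlight reel: 18.504 Mbps × 314 s × 1.06 = 6158.9 Mb
podcast episode with video: 2.954 Mbps × 3600 s × 1.06 = 11272.5 Mb
Total: 95261.7 Mb = 11907.7 MB.
= 11.09 GiB.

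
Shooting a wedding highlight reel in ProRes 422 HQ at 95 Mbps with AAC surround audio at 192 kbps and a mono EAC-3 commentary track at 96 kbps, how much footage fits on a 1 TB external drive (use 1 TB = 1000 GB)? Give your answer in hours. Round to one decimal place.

23.3 hours

Audio total: 192 + 96 = 288 kbps = 0.288 Mbps.
Total bitrate: 95 + 0.288 = 95.288 Mbps.
Capacity: 1 TB = 8,000,000 Mb.
Recording time: 8,000,000 / 95.288 = 83,956 s ≈ 23.3 hours.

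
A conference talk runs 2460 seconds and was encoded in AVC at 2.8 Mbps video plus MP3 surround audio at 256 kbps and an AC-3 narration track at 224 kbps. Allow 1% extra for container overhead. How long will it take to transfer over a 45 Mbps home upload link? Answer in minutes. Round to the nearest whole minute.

Audio total: 256 + 224 = 480 kbps = 0.480 Mbps.
Total bitrate: 3.280 Mbps.
File: 3.280 Mbps × 2460 s = 8068.8 Mb.
With 1% container overhead: ×1.01. → 8149.5 Mb.
At 45 Mbps: 8149.5 / 45 = 181.1 s ≈ 3.02 minutes.

3 minutes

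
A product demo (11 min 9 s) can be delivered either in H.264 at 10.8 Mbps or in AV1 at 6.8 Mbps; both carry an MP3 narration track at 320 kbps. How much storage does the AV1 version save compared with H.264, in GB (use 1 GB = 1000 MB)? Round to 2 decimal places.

0.33 GB

11 min 9 s = 669 s
Audio: 320 kbps = 0.320 Mbps.
H.264: 11.120 Mbps × 669 s = 7439.3 Mb = 0.930 GB.
AV1: 7.120 Mbps × 669 s = 4763.3 Mb = 0.595 GB.
Saving: 0.930 − 0.595 = 0.335 GB.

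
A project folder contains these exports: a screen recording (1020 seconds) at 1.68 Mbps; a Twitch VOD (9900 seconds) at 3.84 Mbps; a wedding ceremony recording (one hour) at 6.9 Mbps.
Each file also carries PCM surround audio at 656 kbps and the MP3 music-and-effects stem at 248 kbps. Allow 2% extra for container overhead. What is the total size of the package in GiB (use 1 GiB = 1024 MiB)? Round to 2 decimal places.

Audio total: 656 + 248 = 904 kbps = 0.904 Mbps.
screen recording: 2.584 Mbps × 1020 s × 1.02 = 2688.4 Mb
Twitch VOD: 4.744 Mbps × 9900 s × 1.02 = 47904.9 Mb
wedding ceremony recording: 7.804 Mbps × 3600 s × 1.02 = 28656.3 Mb
Total: 79249.6 Mb = 9906.2 MB.
= 9.226 GiB.

9.23 GiB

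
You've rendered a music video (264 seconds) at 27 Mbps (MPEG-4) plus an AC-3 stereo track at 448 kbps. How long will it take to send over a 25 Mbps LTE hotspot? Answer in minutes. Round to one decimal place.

4.8 minutes

Audio: 448 kbps = 0.448 Mbps.
Total bitrate: 27.448 Mbps.
File: 27.448 Mbps × 264 s = 7246.3 Mb.
At 25 Mbps: 7246.3 / 25 = 289.9 s ≈ 4.83 minutes.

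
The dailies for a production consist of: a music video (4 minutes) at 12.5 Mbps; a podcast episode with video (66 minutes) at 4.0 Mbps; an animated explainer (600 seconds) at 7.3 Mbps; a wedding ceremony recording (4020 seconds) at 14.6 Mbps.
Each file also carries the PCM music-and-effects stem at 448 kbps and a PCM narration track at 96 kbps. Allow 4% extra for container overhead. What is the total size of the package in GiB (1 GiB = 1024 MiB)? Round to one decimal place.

Audio total: 448 + 96 = 544 kbps = 0.544 Mbps.
music video: 13.044 Mbps × 240 s × 1.04 = 3255.8 Mb
podcast episode with video: 4.544 Mbps × 3960 s × 1.04 = 18714.0 Mb
animated explainer: 7.844 Mbps × 600 s × 1.04 = 4894.7 Mb
wedding ceremony recording: 15.144 Mbps × 4020 s × 1.04 = 63314.0 Mb
Total: 90178.5 Mb = 11272.3 MB.
= 10.50 GiB.

10.5 GiB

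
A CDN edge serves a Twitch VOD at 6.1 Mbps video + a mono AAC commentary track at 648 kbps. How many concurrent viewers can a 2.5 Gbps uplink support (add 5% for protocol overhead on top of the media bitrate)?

Audio: 648 kbps = 0.648 Mbps.
Per-viewer media rate: 6.748 Mbps.
On the wire with 5% overhead: 7.085 Mbps.
2.5 Gbps = 2,500 Mbps; 2,500 / 7.085 = 352.84 → 352 viewers.

352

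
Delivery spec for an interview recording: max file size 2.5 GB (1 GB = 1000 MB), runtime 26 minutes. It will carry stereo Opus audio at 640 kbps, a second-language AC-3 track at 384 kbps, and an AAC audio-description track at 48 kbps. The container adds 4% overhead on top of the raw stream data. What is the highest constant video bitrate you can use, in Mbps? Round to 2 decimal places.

Budget: 2.5 GB = 20000.0 Mb.
Stream payload after overhead: 20000.0 / 1.04 = 19230.8 Mb.
26 min = 1560 s
Total bitrate budget: 19230.8 Mb / 1560 s = 12.327 Mbps.
Audio total: 640 + 384 + 48 = 1072 kbps = 1.072 Mbps.
Video: 12.327 − 1.072 = 11.255 Mbps.

11.26 Mbps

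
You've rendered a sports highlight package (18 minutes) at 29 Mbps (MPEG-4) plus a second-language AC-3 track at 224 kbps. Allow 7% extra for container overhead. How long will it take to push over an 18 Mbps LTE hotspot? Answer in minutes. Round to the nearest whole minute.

31 minutes

18 min = 1080 s
Audio: 224 kbps = 0.224 Mbps.
Total bitrate: 29.224 Mbps.
File: 29.224 Mbps × 1080 s = 31561.9 Mb.
With 7% container overhead: ×1.07. → 33771.3 Mb.
At 18 Mbps: 33771.3 / 18 = 1876.2 s ≈ 31.3 minutes.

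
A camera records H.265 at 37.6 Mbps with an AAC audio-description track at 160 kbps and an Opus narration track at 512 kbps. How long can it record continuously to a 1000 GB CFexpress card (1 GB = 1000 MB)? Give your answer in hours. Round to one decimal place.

58.1 hours

Audio total: 160 + 512 = 672 kbps = 0.672 Mbps.
Total bitrate: 37.6 + 0.672 = 38.272 Mbps.
Capacity: 1000 GB = 8,000,000 Mb.
Recording time: 8,000,000 / 38.272 = 209,030 s ≈ 58.1 hours.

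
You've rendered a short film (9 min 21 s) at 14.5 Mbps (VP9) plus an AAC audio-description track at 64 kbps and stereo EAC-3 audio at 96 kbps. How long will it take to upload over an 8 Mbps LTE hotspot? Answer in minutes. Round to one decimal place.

9 min 21 s = 561 s
Audio total: 64 + 96 = 160 kbps = 0.160 Mbps.
Total bitrate: 14.660 Mbps.
File: 14.660 Mbps × 561 s = 8224.3 Mb.
At 8 Mbps: 8224.3 / 8 = 1028.0 s ≈ 17.1 minutes.

17.1 minutes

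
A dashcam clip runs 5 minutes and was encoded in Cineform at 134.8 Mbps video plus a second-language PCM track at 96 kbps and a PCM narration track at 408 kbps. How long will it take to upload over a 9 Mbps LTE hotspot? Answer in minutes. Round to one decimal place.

75.2 minutes

5 min = 300 s
Audio total: 96 + 408 = 504 kbps = 0.504 Mbps.
Total bitrate: 135.304 Mbps.
File: 135.304 Mbps × 300 s = 40591.2 Mb.
At 9 Mbps: 40591.2 / 9 = 4510.1 s ≈ 75.2 minutes.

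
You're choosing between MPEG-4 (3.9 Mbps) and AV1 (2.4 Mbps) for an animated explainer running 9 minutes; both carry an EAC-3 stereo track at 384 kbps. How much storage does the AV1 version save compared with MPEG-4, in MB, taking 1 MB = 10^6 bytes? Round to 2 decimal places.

101.25 MB

9 min = 540 s
Audio: 384 kbps = 0.384 Mbps.
MPEG-4: 4.284 Mbps × 540 s = 2313.4 Mb = 289.170 MB.
AV1: 2.784 Mbps × 540 s = 1503.4 Mb = 187.920 MB.
Saving: 289.170 − 187.920 = 101.250 MB.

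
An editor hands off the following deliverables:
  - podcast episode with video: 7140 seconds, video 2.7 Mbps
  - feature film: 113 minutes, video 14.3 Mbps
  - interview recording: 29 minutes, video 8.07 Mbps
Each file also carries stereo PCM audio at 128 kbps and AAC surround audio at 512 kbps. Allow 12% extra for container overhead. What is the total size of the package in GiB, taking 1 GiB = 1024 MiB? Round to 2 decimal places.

Audio total: 128 + 512 = 640 kbps = 0.640 Mbps.
podcast episode with video: 3.340 Mbps × 7140 s × 1.12 = 26709.3 Mb
feature film: 14.940 Mbps × 6780 s × 1.12 = 113448.4 Mb
interview recording: 8.710 Mbps × 1740 s × 1.12 = 16974.0 Mb
Total: 157131.7 Mb = 19641.5 MB.
= 18.29 GiB.

18.29 GiB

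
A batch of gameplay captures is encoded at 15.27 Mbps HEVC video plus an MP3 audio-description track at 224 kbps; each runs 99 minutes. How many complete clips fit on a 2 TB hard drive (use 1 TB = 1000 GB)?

173

99 min = 5940 s
Audio: 224 kbps = 0.224 Mbps.
Total bitrate: 15.494 Mbps.
Per item: 15.494 Mbps × 5940 s = 92,034 Mb = 11,504 MB.
Capacity: 2 TB = 16,000,000 Mb; 173.85 items → 173 complete.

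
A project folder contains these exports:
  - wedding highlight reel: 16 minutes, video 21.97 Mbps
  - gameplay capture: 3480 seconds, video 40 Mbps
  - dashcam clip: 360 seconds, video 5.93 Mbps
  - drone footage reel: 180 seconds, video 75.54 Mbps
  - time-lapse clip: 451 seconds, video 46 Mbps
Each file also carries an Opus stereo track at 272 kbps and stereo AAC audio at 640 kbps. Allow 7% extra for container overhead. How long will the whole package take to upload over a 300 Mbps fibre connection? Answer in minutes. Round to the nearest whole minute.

Audio total: 272 + 640 = 912 kbps = 0.912 Mbps.
wedding highlight reel: 22.882 Mbps × 960 s × 1.07 = 23504.4 Mb
gameplay capture: 40.912 Mbps × 3480 s × 1.07 = 152339.9 Mb
dashcam clip: 6.842 Mbps × 360 s × 1.07 = 2635.5 Mb
drone footage reel: 76.452 Mbps × 180 s × 1.07 = 14724.7 Mb
time-lapse clip: 46.912 Mbps × 451 s × 1.07 = 22638.3 Mb
Total: 215842.8 Mb = 26980.4 MB.
At 300 Mbps: 215842.8 / 300 = 719 s ≈ 12 minutes.

12 minutes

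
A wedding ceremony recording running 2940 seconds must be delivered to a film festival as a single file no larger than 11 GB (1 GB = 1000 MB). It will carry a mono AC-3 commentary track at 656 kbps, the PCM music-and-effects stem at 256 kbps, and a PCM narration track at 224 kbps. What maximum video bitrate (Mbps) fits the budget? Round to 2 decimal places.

Budget: 11 GB = 88000.0 Mb.
Total bitrate budget: 88000.0 Mb / 2940 s = 29.932 Mbps.
Audio total: 656 + 256 + 224 = 1136 kbps = 1.136 Mbps.
Video: 29.932 − 1.136 = 28.796 Mbps.

28.80 Mbps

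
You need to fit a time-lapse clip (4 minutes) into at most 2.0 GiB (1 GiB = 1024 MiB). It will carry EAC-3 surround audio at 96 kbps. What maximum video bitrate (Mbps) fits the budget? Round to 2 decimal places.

71.49 Mbps

Budget: 2.0 GiB = 17179.9 Mb.
4 min = 240 s
Total bitrate budget: 17179.9 Mb / 240 s = 71.583 Mbps.
Audio: 96 kbps = 0.096 Mbps.
Video: 71.583 − 0.096 = 71.487 Mbps.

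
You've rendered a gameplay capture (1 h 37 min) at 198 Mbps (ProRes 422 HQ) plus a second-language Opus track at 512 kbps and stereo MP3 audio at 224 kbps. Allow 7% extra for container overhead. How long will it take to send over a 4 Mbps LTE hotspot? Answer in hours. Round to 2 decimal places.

85.95 hours

1 h 37 min = 97 min = 5820 s
Audio total: 512 + 224 = 736 kbps = 0.736 Mbps.
Total bitrate: 198.736 Mbps.
File: 198.736 Mbps × 5820 s = 1156643.5 Mb.
With 7% container overhead: ×1.07. → 1237608.6 Mb.
At 4 Mbps: 1237608.6 / 4 = 309402.1 s ≈ 85.9 hours.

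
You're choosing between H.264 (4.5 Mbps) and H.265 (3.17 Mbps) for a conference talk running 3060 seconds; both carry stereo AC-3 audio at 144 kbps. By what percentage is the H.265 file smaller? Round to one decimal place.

Audio: 144 kbps = 0.144 Mbps.
H.264: 4.644 Mbps × 3060 s = 14210.6 Mb = 1.654 GiB.
H.265: 3.314 Mbps × 3060 s = 10140.8 Mb = 1.181 GiB.
Reduction: (1 − 1.181/1.654) × 100 = 28.64%.

28.6%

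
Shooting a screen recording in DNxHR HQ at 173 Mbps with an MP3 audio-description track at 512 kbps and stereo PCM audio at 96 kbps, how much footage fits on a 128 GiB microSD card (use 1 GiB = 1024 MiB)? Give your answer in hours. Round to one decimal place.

Audio total: 512 + 96 = 608 kbps = 0.608 Mbps.
Total bitrate: 173 + 0.608 = 173.608 Mbps.
Capacity: 128 GiB = 1,099,512 Mb.
Recording time: 1,099,512 / 173.608 = 6,333 s ≈ 1.76 hours.

1.8 hours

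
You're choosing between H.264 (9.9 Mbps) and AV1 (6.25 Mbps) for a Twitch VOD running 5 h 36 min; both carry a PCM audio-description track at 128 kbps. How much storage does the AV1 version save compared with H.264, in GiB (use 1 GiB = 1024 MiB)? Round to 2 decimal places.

5 h 36 min = 336 min = 20160 s
Audio: 128 kbps = 0.128 Mbps.
H.264: 10.028 Mbps × 20160 s = 202164.5 Mb = 23.535 GiB.
AV1: 6.378 Mbps × 20160 s = 128580.5 Mb = 14.969 GiB.
Saving: 23.535 − 14.969 = 8.566 GiB.

8.57 GiB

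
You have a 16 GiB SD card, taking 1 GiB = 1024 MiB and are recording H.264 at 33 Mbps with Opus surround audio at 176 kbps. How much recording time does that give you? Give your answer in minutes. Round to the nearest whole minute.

69 minutes

Audio: 176 kbps = 0.176 Mbps.
Total bitrate: 33 + 0.176 = 33.176 Mbps.
Capacity: 16 GiB = 137,439 Mb.
Recording time: 137,439 / 33.176 = 4,143 s ≈ 69.0 minutes.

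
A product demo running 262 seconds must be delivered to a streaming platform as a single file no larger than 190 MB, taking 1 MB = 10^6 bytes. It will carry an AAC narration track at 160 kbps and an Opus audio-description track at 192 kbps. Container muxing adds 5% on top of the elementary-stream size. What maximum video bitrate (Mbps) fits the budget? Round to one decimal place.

5.2 Mbps

Budget: 190 MB = 1520.0 Mb.
Stream payload after overhead: 1520.0 / 1.05 = 1447.6 Mb.
Total bitrate budget: 1447.6 Mb / 262 s = 5.525 Mbps.
Audio total: 160 + 192 = 352 kbps = 0.352 Mbps.
Video: 5.525 − 0.352 = 5.173 Mbps.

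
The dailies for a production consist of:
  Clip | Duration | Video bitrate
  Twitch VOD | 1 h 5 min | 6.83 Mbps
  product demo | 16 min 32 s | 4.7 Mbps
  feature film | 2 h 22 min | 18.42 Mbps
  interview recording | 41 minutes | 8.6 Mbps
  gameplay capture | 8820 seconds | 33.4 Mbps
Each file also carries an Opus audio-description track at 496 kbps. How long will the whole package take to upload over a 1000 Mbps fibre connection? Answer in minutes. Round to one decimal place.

8.6 minutes

Audio: 496 kbps = 0.496 Mbps.
Twitch VOD: 7.326 Mbps × 3900 s = 28571.4 Mb
product demo: 5.196 Mbps × 992 s = 5154.4 Mb
feature film: 18.916 Mbps × 8520 s = 161164.3 Mb
interview recording: 9.096 Mbps × 2460 s = 22376.2 Mb
gameplay capture: 33.896 Mbps × 8820 s = 298962.7 Mb
Total: 516229.0 Mb = 64528.6 MB.
At 1000 Mbps: 516229.0 / 1000 = 516 s ≈ 8.6 minutes.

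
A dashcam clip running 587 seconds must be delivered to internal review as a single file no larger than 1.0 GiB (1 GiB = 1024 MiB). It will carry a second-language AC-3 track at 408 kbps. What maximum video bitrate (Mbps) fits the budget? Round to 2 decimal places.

14.23 Mbps

Budget: 1.0 GiB = 8589.9 Mb.
Total bitrate budget: 8589.9 Mb / 587 s = 14.634 Mbps.
Audio: 408 kbps = 0.408 Mbps.
Video: 14.634 − 0.408 = 14.226 Mbps.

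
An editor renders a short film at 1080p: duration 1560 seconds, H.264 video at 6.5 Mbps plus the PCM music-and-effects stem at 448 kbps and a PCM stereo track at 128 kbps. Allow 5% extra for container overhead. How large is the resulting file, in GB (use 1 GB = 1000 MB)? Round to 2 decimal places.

Audio total: 448 + 128 = 576 kbps = 0.576 Mbps.
Total bitrate: 6.5 + 0.576 = 7.076 Mbps.
Stream data: 7.076 Mbps × 1560 s = 11038.6 Mb.
With 5% container overhead: ×1.05.
11,590 Mb ÷ 8 = 1,449 MB → 1.449 GB.

1.45 GB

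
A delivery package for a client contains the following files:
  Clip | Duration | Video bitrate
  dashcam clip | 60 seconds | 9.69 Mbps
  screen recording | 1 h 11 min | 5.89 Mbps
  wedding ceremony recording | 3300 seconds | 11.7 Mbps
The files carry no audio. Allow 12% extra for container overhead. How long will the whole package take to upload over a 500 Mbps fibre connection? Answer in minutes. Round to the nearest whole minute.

2 minutes

dashcam clip: 9.690 Mbps × 60 s × 1.12 = 651.2 Mb
screen recording: 5.890 Mbps × 4260 s × 1.12 = 28102.4 Mb
wedding ceremony recording: 11.700 Mbps × 3300 s × 1.12 = 43243.2 Mb
Total: 71996.7 Mb = 8999.6 MB.
At 500 Mbps: 71996.7 / 500 = 144 s ≈ 2.4 minutes.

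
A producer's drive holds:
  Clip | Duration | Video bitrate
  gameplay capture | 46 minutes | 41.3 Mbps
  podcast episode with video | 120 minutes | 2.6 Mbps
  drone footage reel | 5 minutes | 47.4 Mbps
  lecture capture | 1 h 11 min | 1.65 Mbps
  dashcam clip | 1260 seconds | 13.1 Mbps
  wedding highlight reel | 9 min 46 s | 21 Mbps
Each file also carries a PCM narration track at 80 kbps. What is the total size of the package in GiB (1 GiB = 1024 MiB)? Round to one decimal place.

Audio: 80 kbps = 0.080 Mbps.
gameplay capture: 41.380 Mbps × 2760 s = 114208.8 Mb
podcast episode with video: 2.680 Mbps × 7200 s = 19296.0 Mb
drone footage reel: 47.480 Mbps × 300 s = 14244.0 Mb
lecture capture: 1.730 Mbps × 4260 s = 7369.8 Mb
dashcam clip: 13.180 Mbps × 1260 s = 16606.8 Mb
wedding highlight reel: 21.080 Mbps × 586 s = 12352.9 Mb
Total: 184078.3 Mb = 23009.8 MB.
= 21.43 GiB.

21.4 GiB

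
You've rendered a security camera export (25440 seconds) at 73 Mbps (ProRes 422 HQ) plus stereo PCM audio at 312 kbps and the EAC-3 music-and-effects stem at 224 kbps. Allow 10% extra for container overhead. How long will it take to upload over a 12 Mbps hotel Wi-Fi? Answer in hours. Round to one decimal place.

47.6 hours

Audio total: 312 + 224 = 536 kbps = 0.536 Mbps.
Total bitrate: 73.536 Mbps.
File: 73.536 Mbps × 25440 s = 1870755.8 Mb.
With 10% container overhead: ×1.10. → 2057831.4 Mb.
At 12 Mbps: 2057831.4 / 12 = 171486.0 s ≈ 47.6 hours.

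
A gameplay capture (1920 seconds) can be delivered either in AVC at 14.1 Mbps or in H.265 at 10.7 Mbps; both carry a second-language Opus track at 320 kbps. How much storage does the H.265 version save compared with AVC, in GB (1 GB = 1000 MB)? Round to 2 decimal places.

Audio: 320 kbps = 0.320 Mbps.
AVC: 14.420 Mbps × 1920 s = 27686.4 Mb = 3.461 GB.
H.265: 11.020 Mbps × 1920 s = 21158.4 Mb = 2.645 GB.
Saving: 3.461 − 2.645 = 0.816 GB.

0.82 GB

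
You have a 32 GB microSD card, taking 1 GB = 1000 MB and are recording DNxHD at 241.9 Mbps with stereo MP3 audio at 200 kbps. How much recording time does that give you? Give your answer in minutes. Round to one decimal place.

17.6 minutes

Audio: 200 kbps = 0.200 Mbps.
Total bitrate: 241.9 + 0.200 = 242.100 Mbps.
Capacity: 32 GB = 256,000 Mb.
Recording time: 256,000 / 242.100 = 1,057 s ≈ 17.6 minutes.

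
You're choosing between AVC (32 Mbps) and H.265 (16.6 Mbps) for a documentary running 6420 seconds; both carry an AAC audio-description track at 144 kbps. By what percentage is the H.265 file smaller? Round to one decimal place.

Audio: 144 kbps = 0.144 Mbps.
AVC: 32.144 Mbps × 6420 s = 206364.5 Mb = 24.024 GiB.
H.265: 16.744 Mbps × 6420 s = 107496.5 Mb = 12.514 GiB.
Reduction: (1 − 12.514/24.024) × 100 = 47.91%.

47.9%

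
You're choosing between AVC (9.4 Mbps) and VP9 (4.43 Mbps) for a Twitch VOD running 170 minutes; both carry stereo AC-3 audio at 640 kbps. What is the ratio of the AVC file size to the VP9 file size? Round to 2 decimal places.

1.98

170 min = 10200 s
Audio: 640 kbps = 0.640 Mbps.
AVC: 10.040 Mbps × 10200 s = 102408.0 Mb = 12.801 GB.
VP9: 5.070 Mbps × 10200 s = 51714.0 Mb = 6.464 GB.
Ratio: 12.801 / 6.464 = 1.980.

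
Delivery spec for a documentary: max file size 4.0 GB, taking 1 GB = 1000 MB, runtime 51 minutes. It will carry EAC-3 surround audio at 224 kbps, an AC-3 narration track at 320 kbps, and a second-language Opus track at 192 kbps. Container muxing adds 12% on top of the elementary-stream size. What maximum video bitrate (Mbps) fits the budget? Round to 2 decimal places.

Budget: 4.0 GB = 32000.0 Mb.
Stream payload after overhead: 32000.0 / 1.12 = 28571.4 Mb.
51 min = 3060 s
Total bitrate budget: 28571.4 Mb / 3060 s = 9.337 Mbps.
Audio total: 224 + 320 + 192 = 736 kbps = 0.736 Mbps.
Video: 9.337 − 0.736 = 8.601 Mbps.

8.60 Mbps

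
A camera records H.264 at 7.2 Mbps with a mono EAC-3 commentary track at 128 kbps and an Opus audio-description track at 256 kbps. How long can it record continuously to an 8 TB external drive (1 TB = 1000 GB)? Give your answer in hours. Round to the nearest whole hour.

Audio total: 128 + 256 = 384 kbps = 0.384 Mbps.
Total bitrate: 7.2 + 0.384 = 7.584 Mbps.
Capacity: 8 TB = 64,000,000 Mb.
Recording time: 64,000,000 / 7.584 = 8,438,819 s ≈ 2,344 hours.

2344 hours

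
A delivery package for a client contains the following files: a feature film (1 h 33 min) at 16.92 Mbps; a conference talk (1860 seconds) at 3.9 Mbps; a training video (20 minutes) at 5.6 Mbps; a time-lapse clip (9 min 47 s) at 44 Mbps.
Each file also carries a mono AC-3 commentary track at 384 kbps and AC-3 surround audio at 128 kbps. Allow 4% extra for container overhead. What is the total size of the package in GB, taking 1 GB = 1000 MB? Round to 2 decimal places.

Audio total: 384 + 128 = 512 kbps = 0.512 Mbps.
feature film: 17.432 Mbps × 5580 s × 1.04 = 101161.4 Mb
conference talk: 4.412 Mbps × 1860 s × 1.04 = 8534.6 Mb
training video: 6.112 Mbps × 1200 s × 1.04 = 7627.8 Mb
time-lapse clip: 44.512 Mbps × 587 s × 1.04 = 27173.7 Mb
Total: 144497.4 Mb = 18062.2 MB.
= 18.06 GB.

18.06 GB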